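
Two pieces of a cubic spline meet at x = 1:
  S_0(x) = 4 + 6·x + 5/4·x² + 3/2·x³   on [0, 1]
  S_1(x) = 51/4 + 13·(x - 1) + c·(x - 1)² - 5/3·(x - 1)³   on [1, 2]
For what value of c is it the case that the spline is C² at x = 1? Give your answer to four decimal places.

S_0''(x) = 5/2 + 9·x, so S_0''(1) = 23/2. On the right, S_1''(1) = 2c, so c = 23/4.

5.7500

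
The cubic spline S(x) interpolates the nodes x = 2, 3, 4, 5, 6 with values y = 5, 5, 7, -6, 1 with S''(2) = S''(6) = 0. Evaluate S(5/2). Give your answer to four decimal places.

4.2634

Let M_i = S''(x_i). Step sizes h_i = 1, 1, 1, 1; slopes of the chords Δ_i = (y_(i+1) - y_i)/h_i = 0, 2, -13, 7.
  1·M_0 + 4·M_1 + 1·M_2 = 6(Δ_1 - Δ_0) = 12
  1·M_1 + 4·M_2 + 1·M_3 = 6(Δ_2 - Δ_1) = -90
  1·M_2 + 4·M_3 + 1·M_4 = 6(Δ_3 - Δ_2) = 120
Natural end conditions: M_0 = M_4 = 0.
Solving the tridiagonal system: M_0 = 0, M_1 = 165/14, M_2 = -246/7, M_3 = 543/14, M_4 = 0.
On [2, 3], S(x) = 5 - 55/28·(x - 2) + 0·(x - 2)² + 55/28·(x - 2)³.
With (x - 2) = 1/2: S(5/2) = 955/224.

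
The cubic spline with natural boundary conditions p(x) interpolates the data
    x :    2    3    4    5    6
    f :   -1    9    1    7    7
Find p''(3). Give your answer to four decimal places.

Write M_i for p''(x_i). With h_i = 1, 1, 1, 1 and divided differences Δ_i = 10, -8, 6, 0, the continuity of p' gives the tridiagonal system
  1·M_0 + 4·M_1 + 1·M_2 = 6(Δ_1 - Δ_0) = -108
  1·M_1 + 4·M_2 + 1·M_3 = 6(Δ_2 - Δ_1) = 84
  1·M_2 + 4·M_3 + 1·M_4 = 6(Δ_3 - Δ_2) = -36
Natural end conditions: M_0 = M_4 = 0.
Hence M_0 = 0, M_1 = -249/7, M_2 = 240/7, M_3 = -123/7, M_4 = 0.

-35.5714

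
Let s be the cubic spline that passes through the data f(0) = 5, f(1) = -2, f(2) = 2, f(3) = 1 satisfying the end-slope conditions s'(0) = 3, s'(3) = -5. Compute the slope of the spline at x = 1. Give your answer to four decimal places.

-4.1333

Put M_i = s'' at the i-th knot. Here h = (1, 1, 1) and Δ = (-7, 4, -1), so the interior equations h_(i-1)·M_(i-1) + 2(h_(i-1)+h_i)·M_i + h_i·M_(i+1) = 6(Δ_i − Δ_(i-1)) read
  1·M_0 + 4·M_1 + 1·M_2 = 6(Δ_1 - Δ_0) = 66
  1·M_1 + 4·M_2 + 1·M_3 = 6(Δ_2 - Δ_1) = -30
Clamped end conditions give two more equations: 2h_0·M_0 + h_0·M_1 = 6(Δ_0 - s'(0)) = -60 and h_2·M_2 + 2h_2·M_3 = 6(s'(3) - Δ_2) = -24.
Solving the tridiagonal system: M_0 = -686/15, M_1 = 472/15, M_2 = -212/15, M_3 = -74/15.
On [1, 2], s'(x) = b_1 + 2c_1·(x - 1) + 3d_1·(x - 1)² with b_1 = Δ_1 - h_1(2M_1 + M_2)/6 = -62/15, c_1 = M_1/2 = 236/15, d_1 = (M_2 - M_1)/(6h_1) = -38/5. So s'(1) = -62/15.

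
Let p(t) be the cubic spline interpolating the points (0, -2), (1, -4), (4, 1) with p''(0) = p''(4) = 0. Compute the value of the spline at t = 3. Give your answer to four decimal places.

-1.8889

Put M_i = p'' at the i-th knot. Here h = (1, 3) and Δ = (-2, 5/3), so the interior equations h_(i-1)·M_(i-1) + 2(h_(i-1)+h_i)·M_i + h_i·M_(i+1) = 6(Δ_i − Δ_(i-1)) read
  1·M_0 + 8·M_1 + 3·M_2 = 6(Δ_1 - Δ_0) = 22
Natural end conditions: M_0 = M_2 = 0.
Solving: M_0 = 0, M_1 = 11/4, M_2 = 0.
On [1, 4], p(t) = -4 - 13/12·(t - 1) + 11/8·(t - 1)² - 11/72·(t - 1)³.
With (t - 1) = 2: p(3) = -17/9.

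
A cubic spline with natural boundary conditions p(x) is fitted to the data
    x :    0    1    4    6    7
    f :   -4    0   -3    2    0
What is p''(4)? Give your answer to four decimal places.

Write m_i for p''(x_i). With h_i = 1, 3, 2, 1 and divided differences Δ_i = 4, -1, 5/2, -2, the continuity of p' gives the tridiagonal system
  1·m_0 + 8·m_1 + 3·m_2 = 6(Δ_1 - Δ_0) = -30
  3·m_1 + 10·m_2 + 2·m_3 = 6(Δ_2 - Δ_1) = 21
  2·m_2 + 6·m_3 + 1·m_4 = 6(Δ_3 - Δ_2) = -27
Natural end conditions: m_0 = m_4 = 0.
Solving the tridiagonal system: m_0 = 0, m_1 = -1110/197, m_2 = 990/197, m_3 = -2433/394, m_4 = 0.

5.0254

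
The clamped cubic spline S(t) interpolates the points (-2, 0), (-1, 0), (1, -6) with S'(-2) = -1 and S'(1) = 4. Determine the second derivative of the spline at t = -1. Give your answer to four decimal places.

With m_i denoting the second derivative at x_i, h_i = 1, 2, and Δ_i = (y_(i+1) − y_i)/h_i = 0, -3:
  1·m_0 + 6·m_1 + 2·m_2 = 6(Δ_1 - Δ_0) = -18
Clamped end conditions give two more equations: 2h_0·m_0 + h_0·m_1 = 6(Δ_0 - S'(-2)) = 6 and h_1·m_1 + 2h_1·m_2 = 6(S'(1) - Δ_1) = 42.
Hence m_0 = 23/3, m_1 = -28/3, m_2 = 91/6.

-9.3333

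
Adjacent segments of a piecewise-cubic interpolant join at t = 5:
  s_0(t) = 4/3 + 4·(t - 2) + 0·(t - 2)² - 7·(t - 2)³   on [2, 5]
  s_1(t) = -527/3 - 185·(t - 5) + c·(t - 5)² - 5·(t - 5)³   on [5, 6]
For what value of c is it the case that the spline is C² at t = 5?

-63

s_0''(t) = 0 - 42·(t - 2), so s_0''(5) = -126. On the right, s_1''(5) = 2c, so c = -63.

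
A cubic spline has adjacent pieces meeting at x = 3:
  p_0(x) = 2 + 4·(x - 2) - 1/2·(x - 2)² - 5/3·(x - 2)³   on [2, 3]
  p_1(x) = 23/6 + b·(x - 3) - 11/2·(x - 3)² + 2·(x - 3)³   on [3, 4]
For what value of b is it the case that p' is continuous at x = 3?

-2

p_0'(x) = 4 - 1·(x - 2) - 5·(x - 2)², so p_0'(3) = -2. On the right, p_1'(3) = b, so b = -2.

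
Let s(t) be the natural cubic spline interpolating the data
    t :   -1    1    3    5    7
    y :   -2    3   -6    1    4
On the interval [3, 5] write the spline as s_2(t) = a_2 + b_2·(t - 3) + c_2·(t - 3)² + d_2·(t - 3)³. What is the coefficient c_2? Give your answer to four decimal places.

Put M_i = s'' at the i-th knot. Here h = (2, 2, 2, 2) and Δ = (5/2, -9/2, 7/2, 3/2), so the interior equations h_(i-1)·M_(i-1) + 2(h_(i-1)+h_i)·M_i + h_i·M_(i+1) = 6(Δ_i − Δ_(i-1)) read
  2·M_0 + 8·M_1 + 2·M_2 = 6(Δ_1 - Δ_0) = -42
  2·M_1 + 8·M_2 + 2·M_3 = 6(Δ_2 - Δ_1) = 48
  2·M_2 + 8·M_3 + 2·M_4 = 6(Δ_3 - Δ_2) = -12
Natural end conditions: M_0 = M_4 = 0.
Solving: M_0 = 0, M_1 = -417/56, M_2 = 123/14, M_3 = -207/56, M_4 = 0.
On [3, 5], with s_2(t) = a_2 + b_2·(t - 3) + c_2·(t - 3)² + d_2·(t - 3)³: c_2 = M_2/2 = 123/28, d_2 = (M_3 - M_2)/(6h_2) = -233/224, b_2 = Δ_2 - h_2(2M_2 + M_3)/6 = -9/8.

4.3929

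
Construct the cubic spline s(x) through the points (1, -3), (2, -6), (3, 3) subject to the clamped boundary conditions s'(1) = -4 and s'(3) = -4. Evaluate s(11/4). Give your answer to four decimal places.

2.4609

Let M_i = s''(x_i). Step sizes h_i = 1, 1; slopes of the chords Δ_i = (y_(i+1) - y_i)/h_i = -3, 9.
  1·M_0 + 4·M_1 + 1·M_2 = 6(Δ_1 - Δ_0) = 72
Clamped end conditions give two more equations: 2h_0·M_0 + h_0·M_1 = 6(Δ_0 - s'(1)) = 6 and h_1·M_1 + 2h_1·M_2 = 6(s'(3) - Δ_1) = -78.
Forward elimination and back-substitution give M_0 = -15, M_1 = 36, M_2 = -57.
On [2, 3], s(x) = -6 + 13/2·(x - 2) + 18·(x - 2)² - 31/2·(x - 2)³.
With (x - 2) = 3/4: s(11/4) = 315/128.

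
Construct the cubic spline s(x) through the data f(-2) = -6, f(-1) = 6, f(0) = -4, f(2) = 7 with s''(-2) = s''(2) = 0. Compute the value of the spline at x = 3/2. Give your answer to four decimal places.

0.8261

Let σ_i = s''(x_i). Step sizes h_i = 1, 1, 2; slopes of the chords Δ_i = (y_(i+1) - y_i)/h_i = 12, -10, 11/2.
  1·σ_0 + 4·σ_1 + 1·σ_2 = 6(Δ_1 - Δ_0) = -132
  1·σ_1 + 6·σ_2 + 2·σ_3 = 6(Δ_2 - Δ_1) = 93
Natural end conditions: σ_0 = σ_3 = 0.
Hence σ_0 = 0, σ_1 = -885/23, σ_2 = 504/23, σ_3 = 0.
On [0, 2], s(x) = -4 - 419/46·x + 252/23·x² - 42/23·x³.
With x = 3/2: s(3/2) = 19/23.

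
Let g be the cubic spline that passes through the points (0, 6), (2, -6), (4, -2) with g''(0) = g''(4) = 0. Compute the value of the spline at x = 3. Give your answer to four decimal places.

-5.5000

Let M_i = g''(x_i). Step sizes h_i = 2, 2; slopes of the chords Δ_i = (y_(i+1) - y_i)/h_i = -6, 2.
  2·M_0 + 8·M_1 + 2·M_2 = 6(Δ_1 - Δ_0) = 48
Natural end conditions: M_0 = M_2 = 0.
Solving: M_0 = 0, M_1 = 6, M_2 = 0.
On [2, 4], g(x) = -6 - 2·(x - 2) + 3·(x - 2)² - 1/2·(x - 2)³.
With (x - 2) = 1: g(3) = -11/2.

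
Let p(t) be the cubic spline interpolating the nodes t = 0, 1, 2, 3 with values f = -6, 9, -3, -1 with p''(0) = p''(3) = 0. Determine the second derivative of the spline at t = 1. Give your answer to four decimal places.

With m_i denoting the second derivative at x_i, h_i = 1, 1, 1, and Δ_i = (y_(i+1) − y_i)/h_i = 15, -12, 2:
  1·m_0 + 4·m_1 + 1·m_2 = 6(Δ_1 - Δ_0) = -162
  1·m_1 + 4·m_2 + 1·m_3 = 6(Δ_2 - Δ_1) = 84
Natural end conditions: m_0 = m_3 = 0.
Solving the tridiagonal system: m_0 = 0, m_1 = -244/5, m_2 = 166/5, m_3 = 0.

-48.8000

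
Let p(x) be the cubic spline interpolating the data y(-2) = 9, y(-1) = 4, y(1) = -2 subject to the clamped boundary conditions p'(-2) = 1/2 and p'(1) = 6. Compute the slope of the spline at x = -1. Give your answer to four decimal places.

Write m_i for p''(x_i). With h_i = 1, 2 and divided differences Δ_i = -5, -3, the continuity of p' gives the tridiagonal system
  1·m_0 + 6·m_1 + 2·m_2 = 6(Δ_1 - Δ_0) = 12
Clamped end conditions give two more equations: 2h_0·m_0 + h_0·m_1 = 6(Δ_0 - p'(-2)) = -33 and h_1·m_1 + 2h_1·m_2 = 6(p'(1) - Δ_1) = 54.
Solving: m_0 = -50/3, m_1 = 1/3, m_2 = 40/3.
On [-1, 1], p'(x) = b_1 + 2c_1·(x + 1) + 3d_1·(x + 1)² with b_1 = Δ_1 - h_1(2m_1 + m_2)/6 = -23/3, c_1 = m_1/2 = 1/6, d_1 = (m_2 - m_1)/(6h_1) = 13/12. So p'(-1) = -23/3.

-7.6667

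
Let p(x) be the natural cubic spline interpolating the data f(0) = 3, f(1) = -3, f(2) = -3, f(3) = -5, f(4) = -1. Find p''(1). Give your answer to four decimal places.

11.1429

Let M_i = p''(x_i). Step sizes h_i = 1, 1, 1, 1; slopes of the chords Δ_i = (y_(i+1) - y_i)/h_i = -6, 0, -2, 4.
  1·M_0 + 4·M_1 + 1·M_2 = 6(Δ_1 - Δ_0) = 36
  1·M_1 + 4·M_2 + 1·M_3 = 6(Δ_2 - Δ_1) = -12
  1·M_2 + 4·M_3 + 1·M_4 = 6(Δ_3 - Δ_2) = 36
Natural end conditions: M_0 = M_4 = 0.
Forward elimination and back-substitution give M_0 = 0, M_1 = 78/7, M_2 = -60/7, M_3 = 78/7, M_4 = 0.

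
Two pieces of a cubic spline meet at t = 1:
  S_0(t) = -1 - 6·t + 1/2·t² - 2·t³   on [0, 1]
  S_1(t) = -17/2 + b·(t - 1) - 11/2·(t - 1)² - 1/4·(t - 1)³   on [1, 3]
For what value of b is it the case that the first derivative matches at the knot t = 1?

-11

S_0'(t) = -6 + 1·t - 6·t², so S_0'(1) = -11. On the right, S_1'(1) = b, so b = -11.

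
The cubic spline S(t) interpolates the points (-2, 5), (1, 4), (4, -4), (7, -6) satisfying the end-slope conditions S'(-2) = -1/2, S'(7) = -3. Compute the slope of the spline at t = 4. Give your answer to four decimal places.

With M_i denoting the second derivative at x_i, h_i = 3, 3, 3, and Δ_i = (y_(i+1) − y_i)/h_i = -1/3, -8/3, -2/3:
  3·M_0 + 12·M_1 + 3·M_2 = 6(Δ_1 - Δ_0) = -14
  3·M_1 + 12·M_2 + 3·M_3 = 6(Δ_2 - Δ_1) = 12
Clamped end conditions give two more equations: 2h_0·M_0 + h_0·M_1 = 6(Δ_0 - S'(-2)) = 1 and h_2·M_2 + 2h_2·M_3 = 6(S'(7) - Δ_2) = -14.
Solving: M_0 = 6/5, M_1 = -31/15, M_2 = 12/5, M_3 = -53/15.
On [4, 7], S'(t) = b_2 + 2c_2·(t - 4) + 3d_2·(t - 4)² with b_2 = Δ_2 - h_2(2M_2 + M_3)/6 = -13/10, c_2 = M_2/2 = 6/5, d_2 = (M_3 - M_2)/(6h_2) = -89/270. So S'(4) = -13/10.

-1.3000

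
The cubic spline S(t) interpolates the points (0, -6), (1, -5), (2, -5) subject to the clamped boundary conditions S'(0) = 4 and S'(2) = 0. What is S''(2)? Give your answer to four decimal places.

Write M_i for S''(x_i). With h_i = 1, 1 and divided differences Δ_i = 1, 0, the continuity of S' gives the tridiagonal system
  1·M_0 + 4·M_1 + 1·M_2 = 6(Δ_1 - Δ_0) = -6
Clamped end conditions give two more equations: 2h_0·M_0 + h_0·M_1 = 6(Δ_0 - S'(0)) = -18 and h_1·M_1 + 2h_1·M_2 = 6(S'(2) - Δ_1) = 0.
Solving the tridiagonal system: M_0 = -19/2, M_1 = 1, M_2 = -1/2.

-0.5000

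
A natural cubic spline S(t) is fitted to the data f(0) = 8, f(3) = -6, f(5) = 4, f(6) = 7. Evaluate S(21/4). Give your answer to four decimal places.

Let M_i = S''(x_i). Step sizes h_i = 3, 2, 1; slopes of the chords Δ_i = (y_(i+1) - y_i)/h_i = -14/3, 5, 3.
  3·M_0 + 10·M_1 + 2·M_2 = 6(Δ_1 - Δ_0) = 58
  2·M_1 + 6·M_2 + 1·M_3 = 6(Δ_2 - Δ_1) = -12
Natural end conditions: M_0 = M_3 = 0.
Hence M_0 = 0, M_1 = 93/14, M_2 = -59/14, M_3 = 0.
On [5, 6], S(t) = 4 + 185/42·(t - 5) - 59/28·(t - 5)² + 59/84·(t - 5)³.
With (t - 5) = 1/4: S(21/4) = 1275/256.

4.9805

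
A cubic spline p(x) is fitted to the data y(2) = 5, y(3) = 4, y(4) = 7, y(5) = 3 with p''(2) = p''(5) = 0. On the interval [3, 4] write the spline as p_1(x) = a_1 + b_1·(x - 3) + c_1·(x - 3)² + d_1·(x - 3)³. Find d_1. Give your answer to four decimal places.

-3.6667

With M_i denoting the second derivative at x_i, h_i = 1, 1, 1, and Δ_i = (y_(i+1) − y_i)/h_i = -1, 3, -4:
  1·M_0 + 4·M_1 + 1·M_2 = 6(Δ_1 - Δ_0) = 24
  1·M_1 + 4·M_2 + 1·M_3 = 6(Δ_2 - Δ_1) = -42
Natural end conditions: M_0 = M_3 = 0.
Solving the tridiagonal system: M_0 = 0, M_1 = 46/5, M_2 = -64/5, M_3 = 0.
On [3, 4], with p_1(x) = a_1 + b_1·(x - 3) + c_1·(x - 3)² + d_1·(x - 3)³: c_1 = M_1/2 = 23/5, d_1 = (M_2 - M_1)/(6h_1) = -11/3, b_1 = Δ_1 - h_1(2M_1 + M_2)/6 = 31/15.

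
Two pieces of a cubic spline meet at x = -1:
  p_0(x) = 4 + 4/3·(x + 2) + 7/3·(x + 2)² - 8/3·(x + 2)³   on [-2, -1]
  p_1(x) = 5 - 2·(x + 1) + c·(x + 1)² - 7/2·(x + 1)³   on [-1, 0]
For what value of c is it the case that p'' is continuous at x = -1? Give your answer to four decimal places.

-5.6667

p_0''(x) = 14/3 - 16·(x + 2), so p_0''(-1) = -34/3. On the right, p_1''(-1) = 2c, so c = -17/3.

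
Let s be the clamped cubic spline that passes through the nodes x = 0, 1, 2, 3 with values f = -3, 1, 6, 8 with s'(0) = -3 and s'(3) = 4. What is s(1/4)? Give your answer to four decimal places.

Put σ_i = s'' at the i-th knot. Here h = (1, 1, 1) and Δ = (4, 5, 2), so the interior equations h_(i-1)·σ_(i-1) + 2(h_(i-1)+h_i)·σ_i + h_i·σ_(i+1) = 6(Δ_i − Δ_(i-1)) read
  1·σ_0 + 4·σ_1 + 1·σ_2 = 6(Δ_1 - Δ_0) = 6
  1·σ_1 + 4·σ_2 + 1·σ_3 = 6(Δ_2 - Δ_1) = -18
Clamped end conditions give two more equations: 2h_0·σ_0 + h_0·σ_1 = 6(Δ_0 - s'(0)) = 42 and h_2·σ_2 + 2h_2·σ_3 = 6(s'(3) - Δ_2) = 12.
Hence σ_0 = 334/15, σ_1 = -38/15, σ_2 = -92/15, σ_3 = 136/15.
On [0, 1], s(x) = -3 - 3·x + 167/15·x² - 62/15·x³.
With x = 1/4: s(1/4) = -499/160.

-3.1188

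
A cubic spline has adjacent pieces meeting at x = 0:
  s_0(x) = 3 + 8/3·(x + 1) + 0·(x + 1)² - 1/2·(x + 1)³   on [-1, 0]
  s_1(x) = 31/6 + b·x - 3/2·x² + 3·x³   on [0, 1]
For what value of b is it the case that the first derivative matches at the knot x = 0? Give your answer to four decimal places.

1.1667

s_0'(x) = 8/3 + 0·(x + 1) - 3/2·(x + 1)², so s_0'(0) = 7/6. On the right, s_1'(0) = b, so b = 7/6.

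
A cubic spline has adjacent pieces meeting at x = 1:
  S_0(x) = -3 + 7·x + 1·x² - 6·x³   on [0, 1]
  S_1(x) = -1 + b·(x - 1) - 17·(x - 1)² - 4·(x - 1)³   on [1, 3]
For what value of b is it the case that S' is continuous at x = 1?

S_0'(x) = 7 + 2·x - 18·x², so S_0'(1) = -9. On the right, S_1'(1) = b, so b = -9.

-9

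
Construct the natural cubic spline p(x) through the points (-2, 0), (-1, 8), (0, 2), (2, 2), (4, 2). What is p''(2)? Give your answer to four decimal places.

Write M_i for p''(x_i). With h_i = 1, 1, 2, 2 and divided differences Δ_i = 8, -6, 0, 0, the continuity of p' gives the tridiagonal system
  1·M_0 + 4·M_1 + 1·M_2 = 6(Δ_1 - Δ_0) = -84
  1·M_1 + 6·M_2 + 2·M_3 = 6(Δ_2 - Δ_1) = 36
  2·M_2 + 8·M_3 + 2·M_4 = 6(Δ_3 - Δ_2) = 0
Natural end conditions: M_0 = M_4 = 0.
Hence M_0 = 0, M_1 = -166/7, M_2 = 76/7, M_3 = -19/7, M_4 = 0.

-2.7143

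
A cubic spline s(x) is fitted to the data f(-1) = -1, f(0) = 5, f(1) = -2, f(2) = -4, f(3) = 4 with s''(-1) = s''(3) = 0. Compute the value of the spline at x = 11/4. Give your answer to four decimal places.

1.5103

Let σ_i = s''(x_i). Step sizes h_i = 1, 1, 1, 1; slopes of the chords Δ_i = (y_(i+1) - y_i)/h_i = 6, -7, -2, 8.
  1·σ_0 + 4·σ_1 + 1·σ_2 = 6(Δ_1 - Δ_0) = -78
  1·σ_1 + 4·σ_2 + 1·σ_3 = 6(Δ_2 - Δ_1) = 30
  1·σ_2 + 4·σ_3 + 1·σ_4 = 6(Δ_3 - Δ_2) = 60
Natural end conditions: σ_0 = σ_4 = 0.
Solving the tridiagonal system: σ_0 = 0, σ_1 = -615/28, σ_2 = 69/7, σ_3 = 351/28, σ_4 = 0.
On [2, 3], s(x) = -4 + 107/28·(x - 2) + 351/56·(x - 2)² - 117/56·(x - 2)³.
With (x - 2) = 3/4: s(11/4) = 5413/3584.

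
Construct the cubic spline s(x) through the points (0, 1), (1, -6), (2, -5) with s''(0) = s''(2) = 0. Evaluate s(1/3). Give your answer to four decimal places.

-1.9259

Write M_i for s''(x_i). With h_i = 1, 1 and divided differences Δ_i = -7, 1, the continuity of s' gives the tridiagonal system
  1·M_0 + 4·M_1 + 1·M_2 = 6(Δ_1 - Δ_0) = 48
Natural end conditions: M_0 = M_2 = 0.
Solving the tridiagonal system: M_0 = 0, M_1 = 12, M_2 = 0.
On [0, 1], s(x) = 1 - 9·x + 0·x² + 2·x³.
With x = 1/3: s(1/3) = -52/27.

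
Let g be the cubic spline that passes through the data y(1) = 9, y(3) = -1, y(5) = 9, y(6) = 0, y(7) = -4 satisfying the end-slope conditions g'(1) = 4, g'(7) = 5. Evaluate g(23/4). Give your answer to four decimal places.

2.7031

Let M_i = g''(x_i). Step sizes h_i = 2, 2, 1, 1; slopes of the chords Δ_i = (y_(i+1) - y_i)/h_i = -5, 5, -9, -4.
  2·M_0 + 8·M_1 + 2·M_2 = 6(Δ_1 - Δ_0) = 60
  2·M_1 + 6·M_2 + 1·M_3 = 6(Δ_2 - Δ_1) = -84
  1·M_2 + 4·M_3 + 1·M_4 = 6(Δ_3 - Δ_2) = 30
Clamped end conditions give two more equations: 2h_0·M_0 + h_0·M_1 = 6(Δ_0 - g'(1)) = -54 and h_3·M_3 + 2h_3·M_4 = 6(g'(7) - Δ_3) = 54.
Forward elimination and back-substitution give M_0 = -478/21, M_1 = 389/21, M_2 = -64/3, M_3 = 146/21, M_4 = 494/21.
On [5, 6], g(x) = 9 - 64/21·(x - 5) - 32/3·(x - 5)² + 33/7·(x - 5)³.
With (x - 5) = 3/4: g(23/4) = 173/64.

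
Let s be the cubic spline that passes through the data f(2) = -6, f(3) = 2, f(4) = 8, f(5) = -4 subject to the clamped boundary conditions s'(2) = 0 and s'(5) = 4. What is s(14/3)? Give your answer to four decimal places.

Let m_i = s''(x_i). Step sizes h_i = 1, 1, 1; slopes of the chords Δ_i = (y_(i+1) - y_i)/h_i = 8, 6, -12.
  1·m_0 + 4·m_1 + 1·m_2 = 6(Δ_1 - Δ_0) = -12
  1·m_1 + 4·m_2 + 1·m_3 = 6(Δ_2 - Δ_1) = -108
Clamped end conditions give two more equations: 2h_0·m_0 + h_0·m_1 = 6(Δ_0 - s'(2)) = 48 and h_2·m_2 + 2h_2·m_3 = 6(s'(5) - Δ_2) = 96.
Forward elimination and back-substitution give m_0 = 68/3, m_1 = 8/3, m_2 = -136/3, m_3 = 212/3.
On [4, 5], s(x) = 8 - 26/3·(x - 4) - 68/3·(x - 4)² + 58/3·(x - 4)³.
With (x - 4) = 2/3: s(14/3) = -172/81.

-2.1235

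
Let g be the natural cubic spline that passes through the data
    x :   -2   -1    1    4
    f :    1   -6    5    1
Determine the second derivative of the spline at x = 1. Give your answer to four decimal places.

Let m_i = g''(x_i). Step sizes h_i = 1, 2, 3; slopes of the chords Δ_i = (y_(i+1) - y_i)/h_i = -7, 11/2, -4/3.
  1·m_0 + 6·m_1 + 2·m_2 = 6(Δ_1 - Δ_0) = 75
  2·m_1 + 10·m_2 + 3·m_3 = 6(Δ_2 - Δ_1) = -41
Natural end conditions: m_0 = m_3 = 0.
Solving: m_0 = 0, m_1 = 104/7, m_2 = -99/14, m_3 = 0.

-7.0714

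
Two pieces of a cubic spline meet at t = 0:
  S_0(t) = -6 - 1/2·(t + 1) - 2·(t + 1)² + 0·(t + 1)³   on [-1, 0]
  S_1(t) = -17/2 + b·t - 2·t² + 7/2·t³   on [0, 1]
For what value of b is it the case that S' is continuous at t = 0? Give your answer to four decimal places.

-4.5000

S_0'(t) = -1/2 - 4·(t + 1) + 0·(t + 1)², so S_0'(0) = -9/2. On the right, S_1'(0) = b, so b = -9/2.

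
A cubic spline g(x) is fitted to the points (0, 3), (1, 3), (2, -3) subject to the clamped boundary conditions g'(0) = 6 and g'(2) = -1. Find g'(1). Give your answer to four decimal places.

Let M_i = g''(x_i). Step sizes h_i = 1, 1; slopes of the chords Δ_i = (y_(i+1) - y_i)/h_i = 0, -6.
  1·M_0 + 4·M_1 + 1·M_2 = 6(Δ_1 - Δ_0) = -36
Clamped end conditions give two more equations: 2h_0·M_0 + h_0·M_1 = 6(Δ_0 - g'(0)) = -36 and h_1·M_1 + 2h_1·M_2 = 6(g'(2) - Δ_1) = 30.
Solving: M_0 = -25/2, M_1 = -11, M_2 = 41/2.
On [1, 2], g'(x) = b_1 + 2c_1·(x - 1) + 3d_1·(x - 1)² with b_1 = Δ_1 - h_1(2M_1 + M_2)/6 = -23/4, c_1 = M_1/2 = -11/2, d_1 = (M_2 - M_1)/(6h_1) = 21/4. So g'(1) = -23/4.

-5.7500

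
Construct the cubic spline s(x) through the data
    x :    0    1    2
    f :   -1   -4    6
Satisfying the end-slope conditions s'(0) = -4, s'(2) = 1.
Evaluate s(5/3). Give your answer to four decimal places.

3.7037

Write M_i for s''(x_i). With h_i = 1, 1 and divided differences Δ_i = -3, 10, the continuity of s' gives the tridiagonal system
  1·M_0 + 4·M_1 + 1·M_2 = 6(Δ_1 - Δ_0) = 78
Clamped end conditions give two more equations: 2h_0·M_0 + h_0·M_1 = 6(Δ_0 - s'(0)) = 6 and h_1·M_1 + 2h_1·M_2 = 6(s'(2) - Δ_1) = -54.
Solving: M_0 = -14, M_1 = 34, M_2 = -44.
On [1, 2], s(x) = -4 + 6·(x - 1) + 17·(x - 1)² - 13·(x - 1)³.
With (x - 1) = 2/3: s(5/3) = 100/27.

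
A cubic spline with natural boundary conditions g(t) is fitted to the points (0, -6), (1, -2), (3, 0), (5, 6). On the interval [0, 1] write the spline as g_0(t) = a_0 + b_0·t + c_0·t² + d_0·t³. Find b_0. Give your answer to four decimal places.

4.6364

Let m_i = g''(x_i). Step sizes h_i = 1, 2, 2; slopes of the chords Δ_i = (y_(i+1) - y_i)/h_i = 4, 1, 3.
  1·m_0 + 6·m_1 + 2·m_2 = 6(Δ_1 - Δ_0) = -18
  2·m_1 + 8·m_2 + 2·m_3 = 6(Δ_2 - Δ_1) = 12
Natural end conditions: m_0 = m_3 = 0.
Forward elimination and back-substitution give m_0 = 0, m_1 = -42/11, m_2 = 27/11, m_3 = 0.
On [0, 1], with g_0(t) = a_0 + b_0·t + c_0·t² + d_0·t³: c_0 = m_0/2 = 0, d_0 = (m_1 - m_0)/(6h_0) = -7/11, b_0 = Δ_0 - h_0(2m_0 + m_1)/6 = 51/11.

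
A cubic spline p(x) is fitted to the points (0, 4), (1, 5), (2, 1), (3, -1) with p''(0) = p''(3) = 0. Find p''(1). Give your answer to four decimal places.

-8.8000

With M_i denoting the second derivative at x_i, h_i = 1, 1, 1, and Δ_i = (y_(i+1) − y_i)/h_i = 1, -4, -2:
  1·M_0 + 4·M_1 + 1·M_2 = 6(Δ_1 - Δ_0) = -30
  1·M_1 + 4·M_2 + 1·M_3 = 6(Δ_2 - Δ_1) = 12
Natural end conditions: M_0 = M_3 = 0.
Hence M_0 = 0, M_1 = -44/5, M_2 = 26/5, M_3 = 0.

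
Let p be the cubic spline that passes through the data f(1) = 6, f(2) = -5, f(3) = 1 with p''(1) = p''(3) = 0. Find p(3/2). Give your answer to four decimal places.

Put σ_i = p'' at the i-th knot. Here h = (1, 1) and Δ = (-11, 6), so the interior equations h_(i-1)·σ_(i-1) + 2(h_(i-1)+h_i)·σ_i + h_i·σ_(i+1) = 6(Δ_i − Δ_(i-1)) read
  1·σ_0 + 4·σ_1 + 1·σ_2 = 6(Δ_1 - Δ_0) = 102
Natural end conditions: σ_0 = σ_2 = 0.
Solving the tridiagonal system: σ_0 = 0, σ_1 = 51/2, σ_2 = 0.
On [1, 2], p(t) = 6 - 61/4·(t - 1) + 0·(t - 1)² + 17/4·(t - 1)³.
With (t - 1) = 1/2: p(3/2) = -35/32.

-1.0938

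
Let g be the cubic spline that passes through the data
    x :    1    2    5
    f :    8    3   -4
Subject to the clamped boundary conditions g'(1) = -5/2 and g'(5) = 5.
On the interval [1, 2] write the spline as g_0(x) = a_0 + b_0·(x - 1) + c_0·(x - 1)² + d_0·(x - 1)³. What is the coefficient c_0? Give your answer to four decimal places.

Write M_i for g''(x_i). With h_i = 1, 3 and divided differences Δ_i = -5, -7/3, the continuity of g' gives the tridiagonal system
  1·M_0 + 8·M_1 + 3·M_2 = 6(Δ_1 - Δ_0) = 16
Clamped end conditions give two more equations: 2h_0·M_0 + h_0·M_1 = 6(Δ_0 - g'(1)) = -15 and h_1·M_1 + 2h_1·M_2 = 6(g'(5) - Δ_1) = 44.
Solving the tridiagonal system: M_0 = -61/8, M_1 = 1/4, M_2 = 173/24.
On [1, 2], with g_0(x) = a_0 + b_0·(x - 1) + c_0·(x - 1)² + d_0·(x - 1)³: c_0 = M_0/2 = -61/16, d_0 = (M_1 - M_0)/(6h_0) = 21/16, b_0 = Δ_0 - h_0(2M_0 + M_1)/6 = -5/2.

-3.8125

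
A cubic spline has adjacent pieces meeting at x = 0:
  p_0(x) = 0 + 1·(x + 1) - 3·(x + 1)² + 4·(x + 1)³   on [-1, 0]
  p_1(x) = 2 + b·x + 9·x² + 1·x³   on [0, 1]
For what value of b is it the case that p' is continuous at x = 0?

7

p_0'(x) = 1 - 6·(x + 1) + 12·(x + 1)², so p_0'(0) = 7. On the right, p_1'(0) = b, so b = 7.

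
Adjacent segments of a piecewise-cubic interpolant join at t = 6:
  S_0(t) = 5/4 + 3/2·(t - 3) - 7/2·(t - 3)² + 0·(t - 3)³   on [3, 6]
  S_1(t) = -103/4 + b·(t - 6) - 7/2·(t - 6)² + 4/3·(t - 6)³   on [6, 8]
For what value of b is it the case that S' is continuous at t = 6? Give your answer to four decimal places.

S_0'(t) = 3/2 - 7·(t - 3) + 0·(t - 3)², so S_0'(6) = -39/2. On the right, S_1'(6) = b, so b = -39/2.

-19.5000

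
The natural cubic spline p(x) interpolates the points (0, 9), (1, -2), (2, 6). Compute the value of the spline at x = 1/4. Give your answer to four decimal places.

5.1367

Put σ_i = p'' at the i-th knot. Here h = (1, 1) and Δ = (-11, 8), so the interior equations h_(i-1)·σ_(i-1) + 2(h_(i-1)+h_i)·σ_i + h_i·σ_(i+1) = 6(Δ_i − Δ_(i-1)) read
  1·σ_0 + 4·σ_1 + 1·σ_2 = 6(Δ_1 - Δ_0) = 114
Natural end conditions: σ_0 = σ_2 = 0.
Solving: σ_0 = 0, σ_1 = 57/2, σ_2 = 0.
On [0, 1], p(x) = 9 - 63/4·x + 0·x² + 19/4·x³.
With x = 1/4: p(1/4) = 1315/256.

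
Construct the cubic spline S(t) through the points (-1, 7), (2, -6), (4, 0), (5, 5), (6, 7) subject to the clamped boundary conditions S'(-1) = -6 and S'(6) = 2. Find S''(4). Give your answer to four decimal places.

1.5192

Let m_i = S''(x_i). Step sizes h_i = 3, 2, 1, 1; slopes of the chords Δ_i = (y_(i+1) - y_i)/h_i = -13/3, 3, 5, 2.
  3·m_0 + 10·m_1 + 2·m_2 = 6(Δ_1 - Δ_0) = 44
  2·m_1 + 6·m_2 + 1·m_3 = 6(Δ_2 - Δ_1) = 12
  1·m_2 + 4·m_3 + 1·m_4 = 6(Δ_3 - Δ_2) = -18
Clamped end conditions give two more equations: 2h_0·m_0 + h_0·m_1 = 6(Δ_0 - S'(-1)) = 10 and h_3·m_3 + 2h_3·m_4 = 6(S'(6) - Δ_3) = 0.
Forward elimination and back-substitution give m_0 = -35/78, m_1 = 55/13, m_2 = 79/52, m_3 = -145/26, m_4 = 145/52.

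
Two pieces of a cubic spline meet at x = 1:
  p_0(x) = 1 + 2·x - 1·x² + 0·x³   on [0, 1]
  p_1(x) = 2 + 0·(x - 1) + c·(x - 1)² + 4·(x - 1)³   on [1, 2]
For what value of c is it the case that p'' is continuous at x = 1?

p_0''(x) = -2 + 0·x, so p_0''(1) = -2. On the right, p_1''(1) = 2c, so c = -1.

-1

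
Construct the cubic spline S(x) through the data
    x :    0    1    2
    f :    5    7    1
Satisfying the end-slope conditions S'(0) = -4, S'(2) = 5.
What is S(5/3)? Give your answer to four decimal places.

Put σ_i = S'' at the i-th knot. Here h = (1, 1) and Δ = (2, -6), so the interior equations h_(i-1)·σ_(i-1) + 2(h_(i-1)+h_i)·σ_i + h_i·σ_(i+1) = 6(Δ_i − Δ_(i-1)) read
  1·σ_0 + 4·σ_1 + 1·σ_2 = 6(Δ_1 - Δ_0) = -48
Clamped end conditions give two more equations: 2h_0·σ_0 + h_0·σ_1 = 6(Δ_0 - S'(0)) = 36 and h_1·σ_1 + 2h_1·σ_2 = 6(S'(2) - Δ_1) = 66.
Hence σ_0 = 69/2, σ_1 = -33, σ_2 = 99/2.
On [1, 2], S(x) = 7 - 13/4·(x - 1) - 33/2·(x - 1)² + 55/4·(x - 1)³.
With (x - 1) = 2/3: S(5/3) = 85/54.

1.5741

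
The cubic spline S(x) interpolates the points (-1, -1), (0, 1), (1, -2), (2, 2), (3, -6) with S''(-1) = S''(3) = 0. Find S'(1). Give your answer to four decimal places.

1.3750

Put M_i = S'' at the i-th knot. Here h = (1, 1, 1, 1) and Δ = (2, -3, 4, -8), so the interior equations h_(i-1)·M_(i-1) + 2(h_(i-1)+h_i)·M_i + h_i·M_(i+1) = 6(Δ_i − Δ_(i-1)) read
  1·M_0 + 4·M_1 + 1·M_2 = 6(Δ_1 - Δ_0) = -30
  1·M_1 + 4·M_2 + 1·M_3 = 6(Δ_2 - Δ_1) = 42
  1·M_2 + 4·M_3 + 1·M_4 = 6(Δ_3 - Δ_2) = -72
Natural end conditions: M_0 = M_4 = 0.
Solving the tridiagonal system: M_0 = 0, M_1 = -345/28, M_2 = 135/7, M_3 = -639/28, M_4 = 0.
On [1, 2], S'(x) = b_2 + 2c_2·(x - 1) + 3d_2·(x - 1)² with b_2 = Δ_2 - h_2(2M_2 + M_3)/6 = 11/8, c_2 = M_2/2 = 135/14, d_2 = (M_3 - M_2)/(6h_2) = -393/56. So S'(1) = 11/8.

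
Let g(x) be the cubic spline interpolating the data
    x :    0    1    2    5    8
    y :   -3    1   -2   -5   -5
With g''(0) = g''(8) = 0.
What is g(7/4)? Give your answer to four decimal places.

Put M_i = g'' at the i-th knot. Here h = (1, 1, 3, 3) and Δ = (4, -3, -1, 0), so the interior equations h_(i-1)·M_(i-1) + 2(h_(i-1)+h_i)·M_i + h_i·M_(i+1) = 6(Δ_i − Δ_(i-1)) read
  1·M_0 + 4·M_1 + 1·M_2 = 6(Δ_1 - Δ_0) = -42
  1·M_1 + 8·M_2 + 3·M_3 = 6(Δ_2 - Δ_1) = 12
  3·M_2 + 12·M_3 + 3·M_4 = 6(Δ_3 - Δ_2) = 6
Natural end conditions: M_0 = M_4 = 0.
Hence M_0 = 0, M_1 = -45/4, M_2 = 3, M_3 = -1/4, M_4 = 0.
On [1, 2], g(x) = 1 + 1/4·(x - 1) - 45/8·(x - 1)² + 19/8·(x - 1)³.
With (x - 1) = 3/4: g(7/4) = -499/512.

-0.9746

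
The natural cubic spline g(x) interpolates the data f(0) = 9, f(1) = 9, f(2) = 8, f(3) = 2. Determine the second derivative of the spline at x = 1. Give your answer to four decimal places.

Let m_i = g''(x_i). Step sizes h_i = 1, 1, 1; slopes of the chords Δ_i = (y_(i+1) - y_i)/h_i = 0, -1, -6.
  1·m_0 + 4·m_1 + 1·m_2 = 6(Δ_1 - Δ_0) = -6
  1·m_1 + 4·m_2 + 1·m_3 = 6(Δ_2 - Δ_1) = -30
Natural end conditions: m_0 = m_3 = 0.
Forward elimination and back-substitution give m_0 = 0, m_1 = 2/5, m_2 = -38/5, m_3 = 0.

0.4000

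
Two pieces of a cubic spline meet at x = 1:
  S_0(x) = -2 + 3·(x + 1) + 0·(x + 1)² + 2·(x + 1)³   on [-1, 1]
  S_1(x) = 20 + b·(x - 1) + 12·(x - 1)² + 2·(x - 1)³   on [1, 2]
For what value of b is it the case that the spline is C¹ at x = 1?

S_0'(x) = 3 + 0·(x + 1) + 6·(x + 1)², so S_0'(1) = 27. On the right, S_1'(1) = b, so b = 27.

27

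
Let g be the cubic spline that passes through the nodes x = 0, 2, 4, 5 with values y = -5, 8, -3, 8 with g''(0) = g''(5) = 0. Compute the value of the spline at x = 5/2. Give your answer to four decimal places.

5.0582

Write σ_i for g''(x_i). With h_i = 2, 2, 1 and divided differences Δ_i = 13/2, -11/2, 11, the continuity of g' gives the tridiagonal system
  2·σ_0 + 8·σ_1 + 2·σ_2 = 6(Δ_1 - Δ_0) = -72
  2·σ_1 + 6·σ_2 + 1·σ_3 = 6(Δ_2 - Δ_1) = 99
Natural end conditions: σ_0 = σ_3 = 0.
Forward elimination and back-substitution give σ_0 = 0, σ_1 = -315/22, σ_2 = 234/11, σ_3 = 0.
On [2, 4], g(x) = 8 - 67/22·(x - 2) - 315/44·(x - 2)² + 261/88·(x - 2)³.
With (x - 2) = 1/2: g(5/2) = 3561/704.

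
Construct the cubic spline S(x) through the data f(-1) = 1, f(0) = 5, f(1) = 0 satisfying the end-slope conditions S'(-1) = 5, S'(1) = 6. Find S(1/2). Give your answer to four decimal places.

1.3125

With M_i denoting the second derivative at x_i, h_i = 1, 1, and Δ_i = (y_(i+1) − y_i)/h_i = 4, -5:
  1·M_0 + 4·M_1 + 1·M_2 = 6(Δ_1 - Δ_0) = -54
Clamped end conditions give two more equations: 2h_0·M_0 + h_0·M_1 = 6(Δ_0 - S'(-1)) = -6 and h_1·M_1 + 2h_1·M_2 = 6(S'(1) - Δ_1) = 66.
Forward elimination and back-substitution give M_0 = 11, M_1 = -28, M_2 = 47.
On [0, 1], S(x) = 5 - 7/2·x - 14·x² + 25/2·x³.
With x = 1/2: S(1/2) = 21/16.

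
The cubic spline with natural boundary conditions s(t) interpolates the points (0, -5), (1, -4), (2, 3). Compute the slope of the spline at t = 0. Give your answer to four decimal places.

-0.5000

With m_i denoting the second derivative at x_i, h_i = 1, 1, and Δ_i = (y_(i+1) − y_i)/h_i = 1, 7:
  1·m_0 + 4·m_1 + 1·m_2 = 6(Δ_1 - Δ_0) = 36
Natural end conditions: m_0 = m_2 = 0.
Solving: m_0 = 0, m_1 = 9, m_2 = 0.
On [0, 1], s'(t) = b_0 + 2c_0·t + 3d_0·t² with b_0 = Δ_0 - h_0(2m_0 + m_1)/6 = -1/2, c_0 = m_0/2 = 0, d_0 = (m_1 - m_0)/(6h_0) = 3/2. So s'(0) = -1/2.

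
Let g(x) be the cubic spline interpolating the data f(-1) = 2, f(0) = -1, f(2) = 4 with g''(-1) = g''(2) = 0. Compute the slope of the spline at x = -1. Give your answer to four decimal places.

Put m_i = g'' at the i-th knot. Here h = (1, 2) and Δ = (-3, 5/2), so the interior equations h_(i-1)·m_(i-1) + 2(h_(i-1)+h_i)·m_i + h_i·m_(i+1) = 6(Δ_i − Δ_(i-1)) read
  1·m_0 + 6·m_1 + 2·m_2 = 6(Δ_1 - Δ_0) = 33
Natural end conditions: m_0 = m_2 = 0.
Solving: m_0 = 0, m_1 = 11/2, m_2 = 0.
On [-1, 0], g'(x) = b_0 + 2c_0·(x + 1) + 3d_0·(x + 1)² with b_0 = Δ_0 - h_0(2m_0 + m_1)/6 = -47/12, c_0 = m_0/2 = 0, d_0 = (m_1 - m_0)/(6h_0) = 11/12. So g'(-1) = -47/12.

-3.9167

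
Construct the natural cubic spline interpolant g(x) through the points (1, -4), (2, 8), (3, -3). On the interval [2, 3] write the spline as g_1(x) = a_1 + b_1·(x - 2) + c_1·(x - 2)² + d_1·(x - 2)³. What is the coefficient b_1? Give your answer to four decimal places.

With M_i denoting the second derivative at x_i, h_i = 1, 1, and Δ_i = (y_(i+1) − y_i)/h_i = 12, -11:
  1·M_0 + 4·M_1 + 1·M_2 = 6(Δ_1 - Δ_0) = -138
Natural end conditions: M_0 = M_2 = 0.
Solving: M_0 = 0, M_1 = -69/2, M_2 = 0.
On [2, 3], with g_1(x) = a_1 + b_1·(x - 2) + c_1·(x - 2)² + d_1·(x - 2)³: c_1 = M_1/2 = -69/4, d_1 = (M_2 - M_1)/(6h_1) = 23/4, b_1 = Δ_1 - h_1(2M_1 + M_2)/6 = 1/2.

0.5000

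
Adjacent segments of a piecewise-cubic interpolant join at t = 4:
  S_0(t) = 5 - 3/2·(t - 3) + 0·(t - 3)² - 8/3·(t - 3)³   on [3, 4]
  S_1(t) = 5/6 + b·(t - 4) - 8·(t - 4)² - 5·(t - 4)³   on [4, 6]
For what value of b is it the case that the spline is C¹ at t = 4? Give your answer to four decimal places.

S_0'(t) = -3/2 + 0·(t - 3) - 8·(t - 3)², so S_0'(4) = -19/2. On the right, S_1'(4) = b, so b = -19/2.

-9.5000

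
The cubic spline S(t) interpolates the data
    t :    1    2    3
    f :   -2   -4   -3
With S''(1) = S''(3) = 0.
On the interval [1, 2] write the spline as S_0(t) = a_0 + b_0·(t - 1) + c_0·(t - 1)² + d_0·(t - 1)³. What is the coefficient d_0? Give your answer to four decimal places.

0.7500

Write M_i for S''(x_i). With h_i = 1, 1 and divided differences Δ_i = -2, 1, the continuity of S' gives the tridiagonal system
  1·M_0 + 4·M_1 + 1·M_2 = 6(Δ_1 - Δ_0) = 18
Natural end conditions: M_0 = M_2 = 0.
Hence M_0 = 0, M_1 = 9/2, M_2 = 0.
On [1, 2], with S_0(t) = a_0 + b_0·(t - 1) + c_0·(t - 1)² + d_0·(t - 1)³: c_0 = M_0/2 = 0, d_0 = (M_1 - M_0)/(6h_0) = 3/4, b_0 = Δ_0 - h_0(2M_0 + M_1)/6 = -11/4.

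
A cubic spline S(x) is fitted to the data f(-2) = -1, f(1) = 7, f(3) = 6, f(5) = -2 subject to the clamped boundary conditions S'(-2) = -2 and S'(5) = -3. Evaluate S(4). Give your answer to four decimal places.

1.9358

Put M_i = S'' at the i-th knot. Here h = (3, 2, 2) and Δ = (8/3, -1/2, -4), so the interior equations h_(i-1)·M_(i-1) + 2(h_(i-1)+h_i)·M_i + h_i·M_(i+1) = 6(Δ_i − Δ_(i-1)) read
  3·M_0 + 10·M_1 + 2·M_2 = 6(Δ_1 - Δ_0) = -19
  2·M_1 + 8·M_2 + 2·M_3 = 6(Δ_2 - Δ_1) = -21
Clamped end conditions give two more equations: 2h_0·M_0 + h_0·M_1 = 6(Δ_0 - S'(-2)) = 28 and h_2·M_2 + 2h_2·M_3 = 6(S'(5) - Δ_2) = 6.
Forward elimination and back-substitution give M_0 = 701/111, M_1 = -122/37, M_2 = -92/37, M_3 = 203/74.
On [3, 5], S(x) = 6 - 241/74·(x - 3) - 46/37·(x - 3)² + 129/296·(x - 3)³.
With (x - 3) = 1: S(4) = 573/296.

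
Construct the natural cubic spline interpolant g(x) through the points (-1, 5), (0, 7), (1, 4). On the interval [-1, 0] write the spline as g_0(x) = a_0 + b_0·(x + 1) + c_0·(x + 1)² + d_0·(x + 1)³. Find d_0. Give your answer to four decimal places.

With M_i denoting the second derivative at x_i, h_i = 1, 1, and Δ_i = (y_(i+1) − y_i)/h_i = 2, -3:
  1·M_0 + 4·M_1 + 1·M_2 = 6(Δ_1 - Δ_0) = -30
Natural end conditions: M_0 = M_2 = 0.
Solving: M_0 = 0, M_1 = -15/2, M_2 = 0.
On [-1, 0], with g_0(x) = a_0 + b_0·(x + 1) + c_0·(x + 1)² + d_0·(x + 1)³: c_0 = M_0/2 = 0, d_0 = (M_1 - M_0)/(6h_0) = -5/4, b_0 = Δ_0 - h_0(2M_0 + M_1)/6 = 13/4.

-1.2500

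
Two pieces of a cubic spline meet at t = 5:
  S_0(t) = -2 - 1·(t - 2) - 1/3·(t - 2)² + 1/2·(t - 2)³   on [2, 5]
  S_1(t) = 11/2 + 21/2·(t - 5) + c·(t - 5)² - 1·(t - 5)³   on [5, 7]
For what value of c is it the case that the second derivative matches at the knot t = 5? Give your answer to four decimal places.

S_0''(t) = -2/3 + 3·(t - 2), so S_0''(5) = 25/3. On the right, S_1''(5) = 2c, so c = 25/6.

4.1667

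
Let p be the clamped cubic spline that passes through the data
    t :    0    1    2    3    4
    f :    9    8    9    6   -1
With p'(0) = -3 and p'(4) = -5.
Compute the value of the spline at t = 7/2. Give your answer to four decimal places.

2.3482

Put M_i = p'' at the i-th knot. Here h = (1, 1, 1, 1) and Δ = (-1, 1, -3, -7), so the interior equations h_(i-1)·M_(i-1) + 2(h_(i-1)+h_i)·M_i + h_i·M_(i+1) = 6(Δ_i − Δ_(i-1)) read
  1·M_0 + 4·M_1 + 1·M_2 = 6(Δ_1 - Δ_0) = 12
  1·M_1 + 4·M_2 + 1·M_3 = 6(Δ_2 - Δ_1) = -24
  1·M_2 + 4·M_3 + 1·M_4 = 6(Δ_3 - Δ_2) = -24
Clamped end conditions give two more equations: 2h_0·M_0 + h_0·M_1 = 6(Δ_0 - p'(0)) = 12 and h_3·M_3 + 2h_3·M_4 = 6(p'(4) - Δ_3) = 12.
Hence M_0 = 31/7, M_1 = 22/7, M_2 = -5, M_3 = -50/7, M_4 = 67/7.
On [3, 4], p(t) = 6 - 87/14·(t - 3) - 25/7·(t - 3)² + 39/14·(t - 3)³.
With (t - 3) = 1/2: p(7/2) = 263/112.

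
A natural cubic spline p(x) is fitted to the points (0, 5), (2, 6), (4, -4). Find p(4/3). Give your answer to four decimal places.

With M_i denoting the second derivative at x_i, h_i = 2, 2, and Δ_i = (y_(i+1) − y_i)/h_i = 1/2, -5:
  2·M_0 + 8·M_1 + 2·M_2 = 6(Δ_1 - Δ_0) = -33
Natural end conditions: M_0 = M_2 = 0.
Solving the tridiagonal system: M_0 = 0, M_1 = -33/8, M_2 = 0.
On [0, 2], p(x) = 5 + 15/8·x + 0·x² - 11/32·x³.
With x = 4/3: p(4/3) = 361/54.

6.6852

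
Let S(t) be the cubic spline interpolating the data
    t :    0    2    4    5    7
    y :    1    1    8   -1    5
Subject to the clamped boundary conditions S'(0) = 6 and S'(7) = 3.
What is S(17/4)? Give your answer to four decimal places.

6.0889

Let σ_i = S''(x_i). Step sizes h_i = 2, 2, 1, 2; slopes of the chords Δ_i = (y_(i+1) - y_i)/h_i = 0, 7/2, -9, 3.
  2·σ_0 + 8·σ_1 + 2·σ_2 = 6(Δ_1 - Δ_0) = 21
  2·σ_1 + 6·σ_2 + 1·σ_3 = 6(Δ_2 - Δ_1) = -75
  1·σ_2 + 6·σ_3 + 2·σ_4 = 6(Δ_3 - Δ_2) = 72
Clamped end conditions give two more equations: 2h_0·σ_0 + h_0·σ_1 = 6(Δ_0 - S'(0)) = -36 and h_3·σ_3 + 2h_3·σ_4 = 6(S'(7) - Δ_3) = 0.
Solving: σ_0 = -1773/122, σ_1 = 675/61, σ_2 = -1173/61, σ_3 = 1113/61, σ_4 = -1113/122.
On [4, 5], S(t) = 8 - 687/122·(t - 4) - 1173/122·(t - 4)² + 381/61·(t - 4)³.
With (t - 4) = 1/4: S(17/4) = 23771/3904.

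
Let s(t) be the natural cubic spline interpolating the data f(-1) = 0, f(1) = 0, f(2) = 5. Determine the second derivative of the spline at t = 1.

5

Write σ_i for s''(x_i). With h_i = 2, 1 and divided differences Δ_i = 0, 5, the continuity of s' gives the tridiagonal system
  2·σ_0 + 6·σ_1 + 1·σ_2 = 6(Δ_1 - Δ_0) = 30
Natural end conditions: σ_0 = σ_2 = 0.
Forward elimination and back-substitution give σ_0 = 0, σ_1 = 5, σ_2 = 0.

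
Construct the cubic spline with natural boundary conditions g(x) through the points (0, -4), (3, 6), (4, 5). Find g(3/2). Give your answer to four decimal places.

2.8281

Write M_i for g''(x_i). With h_i = 3, 1 and divided differences Δ_i = 10/3, -1, the continuity of g' gives the tridiagonal system
  3·M_0 + 8·M_1 + 1·M_2 = 6(Δ_1 - Δ_0) = -26
Natural end conditions: M_0 = M_2 = 0.
Solving: M_0 = 0, M_1 = -13/4, M_2 = 0.
On [0, 3], g(x) = -4 + 119/24·x + 0·x² - 13/72·x³.
With x = 3/2: g(3/2) = 181/64.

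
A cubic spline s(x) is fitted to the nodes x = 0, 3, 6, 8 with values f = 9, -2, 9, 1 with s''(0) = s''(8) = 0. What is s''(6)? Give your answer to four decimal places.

Put M_i = s'' at the i-th knot. Here h = (3, 3, 2) and Δ = (-11/3, 11/3, -4), so the interior equations h_(i-1)·M_(i-1) + 2(h_(i-1)+h_i)·M_i + h_i·M_(i+1) = 6(Δ_i − Δ_(i-1)) read
  3·M_0 + 12·M_1 + 3·M_2 = 6(Δ_1 - Δ_0) = 44
  3·M_1 + 10·M_2 + 2·M_3 = 6(Δ_2 - Δ_1) = -46
Natural end conditions: M_0 = M_3 = 0.
Hence M_0 = 0, M_1 = 578/111, M_2 = -228/37, M_3 = 0.

-6.1622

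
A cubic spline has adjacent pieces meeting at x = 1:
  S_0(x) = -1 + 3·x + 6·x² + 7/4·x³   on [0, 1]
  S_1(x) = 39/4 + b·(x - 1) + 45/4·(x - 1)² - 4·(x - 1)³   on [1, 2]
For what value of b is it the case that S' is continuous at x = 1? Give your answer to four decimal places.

20.2500

S_0'(x) = 3 + 12·x + 21/4·x², so S_0'(1) = 81/4. On the right, S_1'(1) = b, so b = 81/4.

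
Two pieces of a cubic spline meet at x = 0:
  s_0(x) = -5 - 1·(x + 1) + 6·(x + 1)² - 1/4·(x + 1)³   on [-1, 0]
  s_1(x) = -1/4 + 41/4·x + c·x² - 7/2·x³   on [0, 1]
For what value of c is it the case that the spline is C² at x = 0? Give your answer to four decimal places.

5.2500

s_0''(x) = 12 - 3/2·(x + 1), so s_0''(0) = 21/2. On the right, s_1''(0) = 2c, so c = 21/4.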